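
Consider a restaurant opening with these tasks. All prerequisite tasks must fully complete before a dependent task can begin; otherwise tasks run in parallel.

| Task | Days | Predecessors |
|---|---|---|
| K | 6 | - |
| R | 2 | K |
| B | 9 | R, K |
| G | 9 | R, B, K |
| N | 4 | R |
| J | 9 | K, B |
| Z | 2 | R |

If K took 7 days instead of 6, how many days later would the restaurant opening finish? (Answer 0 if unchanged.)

1

The binding path is K→R→B→G = 6+2+9+9 = 26; finish at 26 days.
K is on the critical path; changing it to 7 makes that path 27 days.
The critical path is still K→R→B→G; finish is now 27 days.
Change in finish: 27 − 26 = +1 days.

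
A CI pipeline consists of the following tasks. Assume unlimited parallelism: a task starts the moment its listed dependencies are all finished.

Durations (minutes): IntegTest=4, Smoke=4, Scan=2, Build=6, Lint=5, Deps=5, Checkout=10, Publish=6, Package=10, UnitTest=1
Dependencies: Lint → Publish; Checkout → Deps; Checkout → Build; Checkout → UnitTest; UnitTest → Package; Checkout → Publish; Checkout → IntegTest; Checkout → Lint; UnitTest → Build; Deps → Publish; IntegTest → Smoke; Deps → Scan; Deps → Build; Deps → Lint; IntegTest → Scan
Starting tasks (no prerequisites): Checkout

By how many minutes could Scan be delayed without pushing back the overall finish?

The longest chain is Checkout→Deps→Lint→Publish = 10+5+5+6 = 26; overall finish 26 minutes.
The longest chain containing Scan totals 17 minutes.
Slack of Scan = 24 − 15 = 9 minutes.

9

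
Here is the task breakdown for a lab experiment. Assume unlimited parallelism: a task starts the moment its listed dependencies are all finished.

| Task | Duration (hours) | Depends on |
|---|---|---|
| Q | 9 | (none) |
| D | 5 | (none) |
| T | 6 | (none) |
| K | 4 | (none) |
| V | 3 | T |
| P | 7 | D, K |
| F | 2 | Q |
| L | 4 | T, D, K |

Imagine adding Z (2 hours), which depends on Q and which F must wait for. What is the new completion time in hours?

13

Originally the job takes 12 hours.
With Z inserted, F now waits for max(Q, Z).
New critical path: Q→Z→F = 9+2+2 = 13 ⇒ 13 hours.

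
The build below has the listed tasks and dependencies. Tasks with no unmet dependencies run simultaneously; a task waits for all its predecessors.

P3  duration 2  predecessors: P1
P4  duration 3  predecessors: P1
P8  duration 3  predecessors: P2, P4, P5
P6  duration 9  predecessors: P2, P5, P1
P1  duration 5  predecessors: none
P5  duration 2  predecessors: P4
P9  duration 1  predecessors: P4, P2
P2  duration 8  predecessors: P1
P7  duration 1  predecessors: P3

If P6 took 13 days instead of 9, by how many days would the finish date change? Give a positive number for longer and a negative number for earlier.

4

The binding path is P1→P2→P6 = 5+8+9 = 22; finish at 22 days.
Since P6 is critical, the +4 change carries straight to that chain (now 26 days).
That remains the longest chain; total 26 days.
Change in finish: 26 − 22 = +4 days.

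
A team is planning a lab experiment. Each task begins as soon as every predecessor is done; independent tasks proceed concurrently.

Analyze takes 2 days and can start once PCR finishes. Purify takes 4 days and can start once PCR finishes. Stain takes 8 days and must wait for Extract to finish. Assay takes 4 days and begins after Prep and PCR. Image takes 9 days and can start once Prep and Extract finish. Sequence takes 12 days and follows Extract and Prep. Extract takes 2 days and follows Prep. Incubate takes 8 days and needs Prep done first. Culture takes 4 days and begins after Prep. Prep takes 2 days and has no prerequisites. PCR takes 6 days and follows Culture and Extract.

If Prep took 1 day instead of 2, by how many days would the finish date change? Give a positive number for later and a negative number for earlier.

-1

As given, the longest chain is Prep→Culture→PCR→Purify = 2+4+6+4 = 16, so the finish is 16 days.
Prep lies on that path, so at 1 day the path becomes 15 days.
No other chain overtakes it, so the finish is 15 days.
Change in finish: 15 − 16 = -1 days.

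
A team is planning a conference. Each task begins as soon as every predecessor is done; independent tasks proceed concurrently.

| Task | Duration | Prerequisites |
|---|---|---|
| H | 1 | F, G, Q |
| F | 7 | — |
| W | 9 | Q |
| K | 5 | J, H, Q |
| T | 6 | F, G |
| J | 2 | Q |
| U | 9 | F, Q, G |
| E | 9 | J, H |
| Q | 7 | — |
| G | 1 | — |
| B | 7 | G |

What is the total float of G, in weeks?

7

The longest chain is Q→J→E = 7+2+9 = 18; overall finish 18 weeks.
The longest chain containing G totals 11 weeks.
Slack of G = 7 − 0 = 7 weeks.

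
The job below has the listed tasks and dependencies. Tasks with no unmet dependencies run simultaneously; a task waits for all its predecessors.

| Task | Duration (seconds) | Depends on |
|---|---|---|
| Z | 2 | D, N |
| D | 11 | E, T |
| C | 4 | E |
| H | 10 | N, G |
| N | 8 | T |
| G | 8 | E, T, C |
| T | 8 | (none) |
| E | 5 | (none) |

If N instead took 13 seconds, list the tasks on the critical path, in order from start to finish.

T, N, H

Critical path before the change: E→C→G→H = 5+4+8+10 = 27 giving 27 seconds.
The longest path through N is only 26 seconds, so N has float 1.
The binding chain switches to T→N→H = 8+13+10 = 31; finish 31 seconds.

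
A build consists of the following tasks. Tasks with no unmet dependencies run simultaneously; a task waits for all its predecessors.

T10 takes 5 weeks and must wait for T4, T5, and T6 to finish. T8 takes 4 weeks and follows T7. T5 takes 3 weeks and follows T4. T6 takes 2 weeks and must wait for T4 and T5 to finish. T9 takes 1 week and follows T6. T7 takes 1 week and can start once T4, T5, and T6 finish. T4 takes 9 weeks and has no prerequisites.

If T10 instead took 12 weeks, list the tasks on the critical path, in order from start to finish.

T4, T5, T6, T10

As given, the longest chain is T4→T5→T6→T10 = 9+3+2+5 = 19, so the finish is 19 weeks.
T10 is on the critical path; changing it to 12 makes that path 26 weeks.
That remains the longest chain; total 26 weeks.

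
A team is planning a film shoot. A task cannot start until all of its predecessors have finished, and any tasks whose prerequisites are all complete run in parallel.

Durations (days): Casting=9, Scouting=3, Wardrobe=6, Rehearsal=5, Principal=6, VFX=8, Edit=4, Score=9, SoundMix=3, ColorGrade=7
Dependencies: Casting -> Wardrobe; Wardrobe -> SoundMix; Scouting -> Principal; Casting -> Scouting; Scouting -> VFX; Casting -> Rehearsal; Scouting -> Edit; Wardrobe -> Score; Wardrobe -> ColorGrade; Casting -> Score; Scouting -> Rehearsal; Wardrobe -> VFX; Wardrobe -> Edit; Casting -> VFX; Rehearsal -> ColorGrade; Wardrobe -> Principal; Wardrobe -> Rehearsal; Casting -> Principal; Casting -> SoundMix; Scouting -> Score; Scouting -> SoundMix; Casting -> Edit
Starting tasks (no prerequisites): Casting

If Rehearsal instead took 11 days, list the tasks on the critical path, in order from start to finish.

As given, the longest chain is Casting→Wardrobe→Rehearsal→ColorGrade = 9+6+5+7 = 27, so the finish is 27 days.
Rehearsal is on the critical path; changing it to 11 makes that path 33 days.
No other chain overtakes it, so the finish is 33 days.

Casting, Wardrobe, Rehearsal, ColorGrade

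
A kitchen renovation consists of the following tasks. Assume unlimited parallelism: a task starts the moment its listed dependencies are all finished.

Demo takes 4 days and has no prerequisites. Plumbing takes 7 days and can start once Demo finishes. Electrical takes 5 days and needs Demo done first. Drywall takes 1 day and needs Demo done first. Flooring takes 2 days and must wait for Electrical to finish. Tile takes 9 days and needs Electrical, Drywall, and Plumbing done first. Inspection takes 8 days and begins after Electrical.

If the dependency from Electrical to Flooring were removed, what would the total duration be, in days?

Original critical path: Demo→Plumbing→Tile = 4+7+9 = 20 ⇒ 20 days.
Without Electrical→Flooring, Flooring's earliest start moves from 9 to 0.
The longest chain is now Demo→Plumbing→Tile = 4+7+9 = 20, so the job takes 20 days.

20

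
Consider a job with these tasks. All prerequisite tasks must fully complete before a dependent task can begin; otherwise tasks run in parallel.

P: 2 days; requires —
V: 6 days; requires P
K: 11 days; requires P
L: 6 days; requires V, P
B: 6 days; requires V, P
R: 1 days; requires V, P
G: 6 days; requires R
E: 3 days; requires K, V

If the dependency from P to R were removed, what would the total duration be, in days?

With the dependency in place, P→K→E = 2+11+3 = 16 sets the finish at 16 days.
Dropping P→R doesn't change R's earliest start (8); another predecessor still binds.
New critical path: P→K→E = 2+11+3 = 16 ⇒ 16 days.

16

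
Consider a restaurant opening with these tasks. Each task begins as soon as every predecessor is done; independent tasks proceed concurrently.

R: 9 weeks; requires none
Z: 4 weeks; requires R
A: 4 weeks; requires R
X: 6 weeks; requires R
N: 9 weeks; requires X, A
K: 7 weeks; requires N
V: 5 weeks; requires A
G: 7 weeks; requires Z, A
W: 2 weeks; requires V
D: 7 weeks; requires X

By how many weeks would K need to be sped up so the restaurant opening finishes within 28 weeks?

Current finish: 31 weeks; target: 28.
K is on every critical path, so each week cut from K cuts the finish by one (this holds down to a finish of 25).
Need 31 − 28 = 3 weeks off K → K becomes 4 weeks, finish becomes 28.

3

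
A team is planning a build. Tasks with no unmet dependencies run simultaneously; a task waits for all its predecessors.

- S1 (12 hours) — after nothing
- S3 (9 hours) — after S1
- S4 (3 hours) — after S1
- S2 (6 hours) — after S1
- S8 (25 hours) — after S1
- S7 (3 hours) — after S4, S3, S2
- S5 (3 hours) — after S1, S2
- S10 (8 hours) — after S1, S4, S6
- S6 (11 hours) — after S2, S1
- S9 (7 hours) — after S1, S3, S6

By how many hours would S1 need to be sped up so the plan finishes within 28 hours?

9

Current finish: 37 hours; target: 28.
S1 is on every critical path, so each hour cut from S1 cuts the finish by one (this holds down to a finish of 26).
Need 37 − 28 = 9 hours off S1 → S1 becomes 3 hours, finish becomes 28.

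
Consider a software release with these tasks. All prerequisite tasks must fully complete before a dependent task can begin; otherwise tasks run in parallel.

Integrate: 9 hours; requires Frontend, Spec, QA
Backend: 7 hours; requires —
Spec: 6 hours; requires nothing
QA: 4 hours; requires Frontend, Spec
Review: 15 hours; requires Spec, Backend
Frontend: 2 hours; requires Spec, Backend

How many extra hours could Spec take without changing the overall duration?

1

The longest chain is Backend→Frontend→QA→Integrate = 7+2+4+9 = 22; overall finish 22 hours.
Spec finishes as early as 6 and must finish by 7.
So Spec can slip 7 − 6 = 1 hour.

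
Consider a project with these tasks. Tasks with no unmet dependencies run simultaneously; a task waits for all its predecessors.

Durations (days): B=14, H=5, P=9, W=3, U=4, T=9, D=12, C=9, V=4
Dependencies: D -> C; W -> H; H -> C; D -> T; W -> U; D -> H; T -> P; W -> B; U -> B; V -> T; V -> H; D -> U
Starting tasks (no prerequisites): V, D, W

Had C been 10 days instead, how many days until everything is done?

30

As given, the longest chain is D→U→B = 12+4+14 = 30, so the finish is 30 days.
C has 4 days of float (longest path through it is 26).
That remains the longest chain; total 30 days.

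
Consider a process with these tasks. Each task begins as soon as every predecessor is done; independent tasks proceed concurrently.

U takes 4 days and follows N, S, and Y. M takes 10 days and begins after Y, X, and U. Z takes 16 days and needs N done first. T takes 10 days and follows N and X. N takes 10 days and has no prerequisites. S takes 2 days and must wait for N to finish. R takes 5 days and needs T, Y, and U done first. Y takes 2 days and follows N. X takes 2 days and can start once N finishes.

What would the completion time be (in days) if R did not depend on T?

26

Original critical path: N→X→T→R = 10+2+10+5 = 27 ⇒ 27 days.
Without T→R, R's earliest start moves from 22 to 16.
New critical path: N→Y→U→M = 10+2+4+10 = 26 ⇒ 26 days.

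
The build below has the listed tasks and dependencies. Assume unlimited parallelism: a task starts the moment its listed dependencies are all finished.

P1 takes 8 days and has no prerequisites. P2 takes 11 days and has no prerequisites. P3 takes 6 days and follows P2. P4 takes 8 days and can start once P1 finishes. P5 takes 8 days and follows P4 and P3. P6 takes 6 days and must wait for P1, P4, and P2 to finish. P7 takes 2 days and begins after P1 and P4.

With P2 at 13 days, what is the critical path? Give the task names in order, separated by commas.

P2, P3, P5

Actual critical path: P2→P3→P5 = 11+6+8 = 25 ⇒ 25 days.
P2 is on the critical path; changing it to 13 makes that path 27 days.
The critical path is still P2→P3→P5; finish is now 27 days.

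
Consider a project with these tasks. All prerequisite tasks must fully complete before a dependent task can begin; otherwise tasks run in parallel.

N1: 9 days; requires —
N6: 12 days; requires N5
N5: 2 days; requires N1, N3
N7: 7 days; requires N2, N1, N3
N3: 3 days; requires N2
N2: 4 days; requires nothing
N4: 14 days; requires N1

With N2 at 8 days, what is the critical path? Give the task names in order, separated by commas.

N2, N3, N5, N6

Critical path before the change: N1→N4 = 9+14 = 23 giving 23 days.
N2 has 2 days of float (longest path through it is 21).
The binding chain switches to N2→N3→N5→N6 = 8+3+2+12 = 25; finish 25 days.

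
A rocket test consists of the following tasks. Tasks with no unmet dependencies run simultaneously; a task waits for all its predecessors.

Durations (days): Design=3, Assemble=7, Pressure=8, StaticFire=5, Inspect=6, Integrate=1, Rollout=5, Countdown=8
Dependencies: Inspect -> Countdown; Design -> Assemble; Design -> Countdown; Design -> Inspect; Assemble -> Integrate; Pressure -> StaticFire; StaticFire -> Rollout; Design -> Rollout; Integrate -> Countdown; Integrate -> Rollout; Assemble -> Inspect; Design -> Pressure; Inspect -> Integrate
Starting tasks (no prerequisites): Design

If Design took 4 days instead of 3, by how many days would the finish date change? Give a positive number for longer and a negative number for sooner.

Actual critical path: Design→Assemble→Inspect→Integrate→Countdown = 3+7+6+1+8 = 25 ⇒ 25 days.
Design is on the critical path; changing it to 4 makes that path 26 days.
That remains the longest chain; total 26 days.
Change in finish: 26 − 25 = +1 days.

1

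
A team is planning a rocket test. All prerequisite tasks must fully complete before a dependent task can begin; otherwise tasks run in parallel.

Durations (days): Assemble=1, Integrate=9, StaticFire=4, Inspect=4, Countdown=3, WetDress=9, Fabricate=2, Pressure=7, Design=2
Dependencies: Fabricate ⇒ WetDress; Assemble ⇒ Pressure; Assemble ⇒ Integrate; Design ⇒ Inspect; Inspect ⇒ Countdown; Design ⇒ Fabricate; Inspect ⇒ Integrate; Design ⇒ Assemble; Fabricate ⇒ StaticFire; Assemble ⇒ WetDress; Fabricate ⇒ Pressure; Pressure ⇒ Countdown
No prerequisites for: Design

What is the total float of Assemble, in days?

The longest chain is Design→Inspect→Integrate = 2+4+9 = 15; overall finish 15 days.
Assemble finishes as early as 3 and must finish by 5.
Float = 15 − 13 = 2.

2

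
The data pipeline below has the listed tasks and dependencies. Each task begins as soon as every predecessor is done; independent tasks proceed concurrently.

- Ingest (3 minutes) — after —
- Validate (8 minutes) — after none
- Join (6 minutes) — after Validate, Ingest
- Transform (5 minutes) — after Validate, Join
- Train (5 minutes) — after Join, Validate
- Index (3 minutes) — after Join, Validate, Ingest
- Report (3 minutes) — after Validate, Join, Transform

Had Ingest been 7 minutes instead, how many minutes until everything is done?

Actual critical path: Validate→Join→Transform→Report = 8+6+5+3 = 22 ⇒ 22 minutes.
Ingest is off the critical path — its longest chain is 17 minutes, giving 5 of slack.
The critical path is still Validate→Join→Transform→Report; finish is now 22 minutes.

22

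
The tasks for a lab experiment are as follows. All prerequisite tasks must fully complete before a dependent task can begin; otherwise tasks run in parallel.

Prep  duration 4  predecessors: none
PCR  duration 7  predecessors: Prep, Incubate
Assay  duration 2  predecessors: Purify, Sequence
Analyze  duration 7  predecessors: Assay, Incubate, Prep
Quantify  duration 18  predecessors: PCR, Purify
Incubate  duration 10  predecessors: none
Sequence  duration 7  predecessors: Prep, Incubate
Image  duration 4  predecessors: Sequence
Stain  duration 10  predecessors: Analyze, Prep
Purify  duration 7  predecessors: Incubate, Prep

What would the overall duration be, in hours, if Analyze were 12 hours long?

41

As given, the longest chain is Incubate→Sequence→Assay→Analyze→Stain = 10+7+2+7+10 = 36, so the finish is 36 hours.
Since Analyze is critical, the +5 change carries straight to that chain (now 41 hours).
No other chain overtakes it, so the finish is 41 hours.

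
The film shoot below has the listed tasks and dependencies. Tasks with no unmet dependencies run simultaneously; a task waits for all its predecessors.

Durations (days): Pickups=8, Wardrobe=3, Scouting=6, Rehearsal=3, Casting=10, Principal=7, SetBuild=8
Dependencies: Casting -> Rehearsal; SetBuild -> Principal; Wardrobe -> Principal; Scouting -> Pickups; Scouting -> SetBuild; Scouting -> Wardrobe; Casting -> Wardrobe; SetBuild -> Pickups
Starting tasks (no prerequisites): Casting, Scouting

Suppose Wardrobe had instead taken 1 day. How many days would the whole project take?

22

The binding path is Scouting→SetBuild→Pickups = 6+8+8 = 22; finish at 22 days.
The longest path through Wardrobe is only 20 days, so Wardrobe has float 2.
No other chain overtakes it, so the finish is 22 days.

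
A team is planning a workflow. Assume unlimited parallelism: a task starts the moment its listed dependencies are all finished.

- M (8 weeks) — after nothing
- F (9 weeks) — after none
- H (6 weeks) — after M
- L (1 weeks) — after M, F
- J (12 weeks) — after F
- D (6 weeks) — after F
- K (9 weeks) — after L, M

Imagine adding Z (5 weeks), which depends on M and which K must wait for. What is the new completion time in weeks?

Originally the workflow takes 21 weeks.
With Z inserted, K now waits for max(L, M, Z).
New critical path: M→Z→K = 8+5+9 = 22 ⇒ 22 weeks.

22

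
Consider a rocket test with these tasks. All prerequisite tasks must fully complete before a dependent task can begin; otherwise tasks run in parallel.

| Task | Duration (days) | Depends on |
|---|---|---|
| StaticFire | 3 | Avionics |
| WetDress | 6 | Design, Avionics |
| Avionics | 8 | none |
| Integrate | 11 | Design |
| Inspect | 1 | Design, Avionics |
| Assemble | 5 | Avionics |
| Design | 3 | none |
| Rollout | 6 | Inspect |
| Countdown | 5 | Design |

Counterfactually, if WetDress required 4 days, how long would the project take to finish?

15

The binding path is Avionics→Inspect→Rollout = 8+1+6 = 15; finish at 15 days.
WetDress is off the critical path — its longest chain is 14 days, giving 1 of slack.
No other chain overtakes it, so the finish is 15 days.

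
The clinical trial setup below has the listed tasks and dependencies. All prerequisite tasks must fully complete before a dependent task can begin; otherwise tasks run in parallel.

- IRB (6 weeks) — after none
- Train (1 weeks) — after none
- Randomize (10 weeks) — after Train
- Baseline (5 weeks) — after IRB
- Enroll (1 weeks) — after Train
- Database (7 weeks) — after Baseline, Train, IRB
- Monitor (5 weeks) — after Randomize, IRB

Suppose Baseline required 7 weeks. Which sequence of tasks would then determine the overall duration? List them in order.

Actual critical path: IRB→Baseline→Database = 6+5+7 = 18 ⇒ 18 weeks.
Since Baseline is critical, the +2 change carries straight to that chain (now 20 weeks).
No other chain overtakes it, so the finish is 20 weeks.

IRB, Baseline, Database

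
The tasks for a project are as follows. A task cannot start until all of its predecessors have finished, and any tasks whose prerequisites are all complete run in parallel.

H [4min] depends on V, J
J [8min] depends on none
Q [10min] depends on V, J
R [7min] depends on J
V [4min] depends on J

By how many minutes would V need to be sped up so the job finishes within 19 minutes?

Current finish: 22 minutes; target: 19.
V is on every critical path, so each minute cut from V cuts the finish by one (this holds down to a finish of 19).
Need 22 − 19 = 3 minutes off V → V becomes 1 minute, finish becomes 19.

3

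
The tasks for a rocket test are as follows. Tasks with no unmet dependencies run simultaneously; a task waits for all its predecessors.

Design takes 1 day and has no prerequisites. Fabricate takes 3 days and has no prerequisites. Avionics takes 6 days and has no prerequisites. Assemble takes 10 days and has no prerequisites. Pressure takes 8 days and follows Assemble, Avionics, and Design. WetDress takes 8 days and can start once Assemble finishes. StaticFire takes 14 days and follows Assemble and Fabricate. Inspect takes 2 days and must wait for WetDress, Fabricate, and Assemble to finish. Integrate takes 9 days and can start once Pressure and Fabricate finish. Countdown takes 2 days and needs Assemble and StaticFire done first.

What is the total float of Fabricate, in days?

8

Assemble→Pressure→Integrate = 10+8+9 = 27 sets the makespan at 27 days.
Fabricate finishes as early as 3 and must finish by 11.
Slack of Fabricate = 8 − 0 = 8 days.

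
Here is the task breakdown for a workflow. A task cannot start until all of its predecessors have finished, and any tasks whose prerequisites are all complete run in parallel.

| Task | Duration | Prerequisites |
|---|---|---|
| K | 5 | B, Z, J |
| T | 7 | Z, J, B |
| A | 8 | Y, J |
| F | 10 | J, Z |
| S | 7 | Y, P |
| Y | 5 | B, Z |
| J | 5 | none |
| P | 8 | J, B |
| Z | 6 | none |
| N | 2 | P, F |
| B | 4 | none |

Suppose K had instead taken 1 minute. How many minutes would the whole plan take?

Baseline: J→P→S = 5+8+7 = 20 → 20 minutes.
The longest path through K is only 11 minutes, so K has float 9.
No other chain overtakes it, so the finish is 20 minutes.

20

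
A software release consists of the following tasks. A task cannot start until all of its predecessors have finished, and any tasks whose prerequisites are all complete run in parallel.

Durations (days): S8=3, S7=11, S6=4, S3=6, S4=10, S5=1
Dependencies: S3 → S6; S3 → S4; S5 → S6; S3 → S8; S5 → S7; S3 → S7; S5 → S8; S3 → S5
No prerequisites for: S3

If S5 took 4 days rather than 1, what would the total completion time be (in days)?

Critical path before the change: S3→S5→S7 = 6+1+11 = 18 giving 18 days.
Since S5 is critical, the +3 change carries straight to that chain (now 21 days).
The critical path is still S3→S5→S7; finish is now 21 days.

21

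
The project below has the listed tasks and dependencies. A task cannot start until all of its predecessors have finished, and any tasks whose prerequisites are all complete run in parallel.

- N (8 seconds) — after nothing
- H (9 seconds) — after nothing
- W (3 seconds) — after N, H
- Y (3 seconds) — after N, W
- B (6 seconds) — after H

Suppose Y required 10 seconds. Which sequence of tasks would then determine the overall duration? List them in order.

H, W, Y

As given, the longest chain is H→W→Y = 9+3+3 = 15, so the finish is 15 seconds.
Y is on the critical path; changing it to 10 makes that path 22 seconds.
No other chain overtakes it, so the finish is 22 seconds.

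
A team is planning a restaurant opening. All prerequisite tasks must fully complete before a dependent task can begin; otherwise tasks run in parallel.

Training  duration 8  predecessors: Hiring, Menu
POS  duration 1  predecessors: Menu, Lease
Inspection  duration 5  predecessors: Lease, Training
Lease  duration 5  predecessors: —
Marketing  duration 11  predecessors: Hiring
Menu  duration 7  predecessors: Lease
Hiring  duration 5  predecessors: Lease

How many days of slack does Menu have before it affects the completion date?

0

The longest chain is Lease→Menu→Training→Inspection = 5+7+8+5 = 25; overall finish 25 days.
The longest chain containing Menu totals 25 days.
So Menu can slip 12 − 12 = 0 days.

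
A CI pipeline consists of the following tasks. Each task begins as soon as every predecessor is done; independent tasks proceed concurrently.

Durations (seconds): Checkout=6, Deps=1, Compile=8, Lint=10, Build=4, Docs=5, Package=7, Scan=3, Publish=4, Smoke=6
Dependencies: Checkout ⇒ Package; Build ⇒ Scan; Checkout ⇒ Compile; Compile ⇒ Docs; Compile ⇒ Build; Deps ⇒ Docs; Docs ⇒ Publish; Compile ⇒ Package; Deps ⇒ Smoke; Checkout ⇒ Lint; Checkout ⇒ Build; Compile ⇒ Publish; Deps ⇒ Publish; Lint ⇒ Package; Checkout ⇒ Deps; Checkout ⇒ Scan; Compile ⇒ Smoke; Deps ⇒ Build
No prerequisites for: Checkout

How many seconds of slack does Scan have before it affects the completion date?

2

Critical path: Checkout→Compile→Docs→Publish = 6+8+5+4 = 23, so the finish is 23 seconds.
The longest chain containing Scan totals 21 seconds.
So Scan can slip 23 − 21 = 2 seconds.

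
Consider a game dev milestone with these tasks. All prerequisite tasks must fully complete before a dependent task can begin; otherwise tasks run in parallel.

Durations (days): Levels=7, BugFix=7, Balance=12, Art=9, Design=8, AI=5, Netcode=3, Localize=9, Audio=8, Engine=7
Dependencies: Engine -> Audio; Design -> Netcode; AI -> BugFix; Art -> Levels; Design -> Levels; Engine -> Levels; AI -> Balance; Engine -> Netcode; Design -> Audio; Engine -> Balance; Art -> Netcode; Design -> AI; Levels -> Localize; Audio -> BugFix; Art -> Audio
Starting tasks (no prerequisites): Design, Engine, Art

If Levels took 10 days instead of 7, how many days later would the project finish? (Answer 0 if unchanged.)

As given, the longest chain is Art→Levels→Localize = 9+7+9 = 25, so the finish is 25 days.
Since Levels is critical, the +3 change carries straight to that chain (now 28 days).
That remains the longest chain; total 28 days.
Change in finish: 28 − 25 = +3 days.

3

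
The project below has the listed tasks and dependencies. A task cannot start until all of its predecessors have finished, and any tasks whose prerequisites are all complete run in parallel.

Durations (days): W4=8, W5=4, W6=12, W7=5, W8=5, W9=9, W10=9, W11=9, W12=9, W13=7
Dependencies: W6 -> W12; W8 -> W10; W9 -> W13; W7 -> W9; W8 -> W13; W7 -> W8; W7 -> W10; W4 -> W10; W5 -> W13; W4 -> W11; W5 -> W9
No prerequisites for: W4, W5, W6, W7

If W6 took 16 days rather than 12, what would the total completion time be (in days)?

As given, the longest chain is W6→W12 = 12+9 = 21, so the finish is 21 days.
Since W6 is critical, the +4 change carries straight to that chain (now 25 days).
The critical path is still W6→W12; finish is now 25 days.

25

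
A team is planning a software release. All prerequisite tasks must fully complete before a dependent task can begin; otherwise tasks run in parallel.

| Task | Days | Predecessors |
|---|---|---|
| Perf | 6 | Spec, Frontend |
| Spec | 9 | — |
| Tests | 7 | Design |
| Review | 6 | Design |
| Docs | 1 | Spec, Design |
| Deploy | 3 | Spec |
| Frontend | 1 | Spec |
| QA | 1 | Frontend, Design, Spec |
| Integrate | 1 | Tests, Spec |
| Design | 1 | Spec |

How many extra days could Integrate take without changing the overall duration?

0

The longest chain is Spec→Design→Tests→Integrate = 9+1+7+1 = 18; overall finish 18 days.
The longest chain containing Integrate totals 18 days.
Slack of Integrate = 17 − 17 = 0 days.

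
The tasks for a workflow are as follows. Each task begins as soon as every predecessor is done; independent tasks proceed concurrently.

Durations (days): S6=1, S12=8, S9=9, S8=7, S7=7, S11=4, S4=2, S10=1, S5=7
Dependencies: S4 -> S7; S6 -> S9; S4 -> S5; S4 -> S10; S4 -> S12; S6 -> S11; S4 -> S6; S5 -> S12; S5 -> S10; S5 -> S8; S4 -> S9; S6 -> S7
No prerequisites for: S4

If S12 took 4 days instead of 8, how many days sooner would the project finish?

As given, the longest chain is S4→S5→S12 = 2+7+8 = 17, so the finish is 17 days.
S12 is on the critical path; changing it to 4 makes that path 13 days.
The binding chain switches to S4→S5→S8 = 2+7+7 = 16; finish 16 days.
Change in finish: 16 − 17 = -1 days.

1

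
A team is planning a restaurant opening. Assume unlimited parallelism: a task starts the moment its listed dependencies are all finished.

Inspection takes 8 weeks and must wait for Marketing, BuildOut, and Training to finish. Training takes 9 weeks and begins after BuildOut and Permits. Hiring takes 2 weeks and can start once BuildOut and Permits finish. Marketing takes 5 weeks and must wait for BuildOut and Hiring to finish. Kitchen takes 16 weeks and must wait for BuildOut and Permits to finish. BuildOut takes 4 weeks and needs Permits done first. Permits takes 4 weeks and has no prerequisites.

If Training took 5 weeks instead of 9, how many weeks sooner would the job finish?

1

Actual critical path: Permits→BuildOut→Training→Inspection = 4+4+9+8 = 25 ⇒ 25 weeks.
Training lies on that path, so at 5 weeks the path becomes 21 weeks.
The binding chain switches to Permits→BuildOut→Kitchen = 4+4+16 = 24; finish 24 weeks.
Change in finish: 24 − 25 = -1 weeks.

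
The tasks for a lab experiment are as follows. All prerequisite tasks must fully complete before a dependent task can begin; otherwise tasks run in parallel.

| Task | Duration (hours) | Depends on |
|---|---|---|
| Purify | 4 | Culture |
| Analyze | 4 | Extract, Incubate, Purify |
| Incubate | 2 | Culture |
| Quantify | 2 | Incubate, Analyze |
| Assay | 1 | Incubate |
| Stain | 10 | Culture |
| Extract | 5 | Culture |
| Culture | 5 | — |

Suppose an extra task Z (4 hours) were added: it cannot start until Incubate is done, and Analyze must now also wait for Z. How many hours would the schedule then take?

Originally the schedule takes 16 hours.
With Z inserted, Analyze now waits for max(Extract, Incubate, Purify, Z).
New critical path: Culture→Incubate→Z→Analyze→Quantify = 5+2+4+4+2 = 17 ⇒ 17 hours.

17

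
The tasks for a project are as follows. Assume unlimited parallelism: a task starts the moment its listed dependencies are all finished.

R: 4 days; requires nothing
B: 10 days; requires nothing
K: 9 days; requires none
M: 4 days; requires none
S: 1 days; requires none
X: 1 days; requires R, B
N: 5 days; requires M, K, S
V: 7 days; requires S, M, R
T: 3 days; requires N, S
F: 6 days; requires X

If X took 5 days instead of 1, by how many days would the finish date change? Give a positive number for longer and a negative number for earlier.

4

Actual critical path: B→X→F = 10+1+6 = 17 ⇒ 17 days.
X is on the critical path; changing it to 5 makes that path 21 days.
The critical path is still B→X→F; finish is now 21 days.
Change in finish: 21 − 17 = +4 days.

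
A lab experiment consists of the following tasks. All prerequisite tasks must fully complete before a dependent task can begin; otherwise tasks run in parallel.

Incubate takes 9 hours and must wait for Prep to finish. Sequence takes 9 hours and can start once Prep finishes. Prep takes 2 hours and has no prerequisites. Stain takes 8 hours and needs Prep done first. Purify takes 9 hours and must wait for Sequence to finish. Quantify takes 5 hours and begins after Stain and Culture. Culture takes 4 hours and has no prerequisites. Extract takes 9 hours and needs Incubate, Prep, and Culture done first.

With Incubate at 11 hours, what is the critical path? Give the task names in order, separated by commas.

Prep, Incubate, Extract

Actual critical path: Prep→Incubate→Extract = 2+9+9 = 20 ⇒ 20 hours.
Incubate is on the critical path; changing it to 11 makes that path 22 hours.
No other chain overtakes it, so the finish is 22 hours.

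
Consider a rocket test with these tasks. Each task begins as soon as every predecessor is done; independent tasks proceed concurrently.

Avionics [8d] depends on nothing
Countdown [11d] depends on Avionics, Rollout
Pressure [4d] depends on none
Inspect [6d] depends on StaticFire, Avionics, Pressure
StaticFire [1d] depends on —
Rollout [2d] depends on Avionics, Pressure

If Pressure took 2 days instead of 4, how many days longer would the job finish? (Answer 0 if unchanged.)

0

Actual critical path: Avionics→Rollout→Countdown = 8+2+11 = 21 ⇒ 21 days.
Pressure has 4 days of float (longest path through it is 17).
No other chain overtakes it, so the finish is 21 days.
Change in finish: 21 − 21 = +0 days.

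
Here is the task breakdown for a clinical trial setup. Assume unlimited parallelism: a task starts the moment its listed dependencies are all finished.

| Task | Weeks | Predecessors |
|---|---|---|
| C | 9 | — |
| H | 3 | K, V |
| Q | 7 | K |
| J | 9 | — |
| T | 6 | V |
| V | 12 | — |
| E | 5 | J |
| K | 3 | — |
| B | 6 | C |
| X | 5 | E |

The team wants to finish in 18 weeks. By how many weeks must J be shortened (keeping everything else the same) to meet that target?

Current finish: 19 weeks; target: 18.
J is on every critical path, so each week cut from J cuts the finish by one (this holds down to a finish of 18).
Need 19 − 18 = 1 week off J → J becomes 8 weeks, finish becomes 18.

1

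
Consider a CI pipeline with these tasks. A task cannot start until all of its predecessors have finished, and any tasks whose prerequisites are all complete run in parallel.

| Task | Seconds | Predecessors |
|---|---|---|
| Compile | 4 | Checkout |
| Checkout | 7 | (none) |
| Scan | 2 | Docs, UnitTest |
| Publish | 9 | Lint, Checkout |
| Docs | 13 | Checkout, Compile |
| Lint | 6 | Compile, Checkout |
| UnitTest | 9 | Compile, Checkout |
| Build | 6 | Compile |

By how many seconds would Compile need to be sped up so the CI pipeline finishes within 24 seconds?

Current finish: 26 seconds; target: 24.
Compile is on every critical path, so each second cut from Compile cuts the finish by one (this holds down to a finish of 23).
Need 26 − 24 = 2 seconds off Compile → Compile becomes 2 seconds, finish becomes 24.

2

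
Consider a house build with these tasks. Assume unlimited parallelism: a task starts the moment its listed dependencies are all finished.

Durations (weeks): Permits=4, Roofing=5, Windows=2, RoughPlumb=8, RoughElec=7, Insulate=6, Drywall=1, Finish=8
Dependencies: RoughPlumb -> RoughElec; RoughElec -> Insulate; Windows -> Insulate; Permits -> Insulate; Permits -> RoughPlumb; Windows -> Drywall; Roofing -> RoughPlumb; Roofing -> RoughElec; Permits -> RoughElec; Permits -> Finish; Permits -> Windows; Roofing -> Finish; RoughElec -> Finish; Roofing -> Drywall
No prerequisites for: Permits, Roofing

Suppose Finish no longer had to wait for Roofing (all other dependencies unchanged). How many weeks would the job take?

28

Before: longest chain Roofing→RoughPlumb→RoughElec→Finish = 5+8+7+8 = 28, finish 28.
Dropping Roofing→Finish doesn't change Finish's earliest start (20); another predecessor still binds.
After: Roofing→RoughPlumb→RoughElec→Finish = 5+8+7+8 = 28 → 28 weeks.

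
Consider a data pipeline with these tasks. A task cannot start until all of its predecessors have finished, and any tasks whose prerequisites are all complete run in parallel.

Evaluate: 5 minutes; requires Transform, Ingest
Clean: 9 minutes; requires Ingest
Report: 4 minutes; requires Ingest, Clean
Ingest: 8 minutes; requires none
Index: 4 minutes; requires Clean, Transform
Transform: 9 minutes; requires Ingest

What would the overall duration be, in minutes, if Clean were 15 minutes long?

Baseline: Ingest→Transform→Evaluate = 8+9+5 = 22 → 22 minutes.
Clean has 1 minute of float (longest path through it is 21).
The binding chain switches to Ingest→Clean→Index = 8+15+4 = 27; finish 27 minutes.

27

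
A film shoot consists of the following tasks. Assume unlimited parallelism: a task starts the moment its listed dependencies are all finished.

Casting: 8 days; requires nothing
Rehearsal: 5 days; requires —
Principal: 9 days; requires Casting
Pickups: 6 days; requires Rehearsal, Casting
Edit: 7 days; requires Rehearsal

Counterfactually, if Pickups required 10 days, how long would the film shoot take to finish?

Critical path before the change: Casting→Principal = 8+9 = 17 giving 17 days.
The longest path through Pickups is only 14 days, so Pickups has float 3.
New critical path: Casting→Pickups = 8+10 = 18 ⇒ 18 days.

18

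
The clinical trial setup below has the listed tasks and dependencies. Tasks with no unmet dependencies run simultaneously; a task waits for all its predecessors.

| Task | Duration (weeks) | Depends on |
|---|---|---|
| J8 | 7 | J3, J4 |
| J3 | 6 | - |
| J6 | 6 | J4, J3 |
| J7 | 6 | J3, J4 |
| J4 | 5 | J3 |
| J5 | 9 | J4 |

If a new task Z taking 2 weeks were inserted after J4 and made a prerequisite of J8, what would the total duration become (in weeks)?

Originally the clinical trial setup takes 20 weeks.
With Z inserted, J8 now waits for max(J3, J4, Z).
New critical path: J3→J4→Z→J8 = 6+5+2+7 = 20 ⇒ 20 weeks.

20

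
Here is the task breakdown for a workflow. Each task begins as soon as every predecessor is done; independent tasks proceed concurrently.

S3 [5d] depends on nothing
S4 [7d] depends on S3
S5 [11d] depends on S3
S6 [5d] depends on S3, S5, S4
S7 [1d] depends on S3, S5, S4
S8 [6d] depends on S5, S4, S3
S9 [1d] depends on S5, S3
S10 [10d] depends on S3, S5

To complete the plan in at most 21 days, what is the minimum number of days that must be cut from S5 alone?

5

Current finish: 26 days; target: 21.
S5 is on every critical path, so each day cut from S5 cuts the finish by one (this holds down to a finish of 18).
Need 26 − 21 = 5 days off S5 → S5 becomes 6 days, finish becomes 21.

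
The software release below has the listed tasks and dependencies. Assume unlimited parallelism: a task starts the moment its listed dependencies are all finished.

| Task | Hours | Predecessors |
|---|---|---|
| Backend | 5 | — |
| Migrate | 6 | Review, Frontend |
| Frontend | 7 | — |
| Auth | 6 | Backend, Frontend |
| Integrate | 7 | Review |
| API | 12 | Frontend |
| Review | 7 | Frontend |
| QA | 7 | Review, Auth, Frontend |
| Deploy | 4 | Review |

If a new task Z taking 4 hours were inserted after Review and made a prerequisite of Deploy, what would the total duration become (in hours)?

22

Originally the software release takes 21 hours.
With Z inserted, Deploy now waits for max(Review, Z).
New critical path: Frontend→Review→Z→Deploy = 7+7+4+4 = 22 ⇒ 22 hours.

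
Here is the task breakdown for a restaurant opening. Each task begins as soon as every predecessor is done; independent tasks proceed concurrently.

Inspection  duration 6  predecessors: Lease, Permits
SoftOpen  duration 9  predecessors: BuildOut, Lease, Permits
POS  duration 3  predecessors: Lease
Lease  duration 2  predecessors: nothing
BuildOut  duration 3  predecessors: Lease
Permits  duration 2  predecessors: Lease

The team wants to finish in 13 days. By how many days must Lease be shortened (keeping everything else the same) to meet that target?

1

Current finish: 14 days; target: 13.
Lease is on every critical path, so each day cut from Lease cuts the finish by one (this holds down to a finish of 13).
Need 14 − 13 = 1 day off Lease → Lease becomes 1 day, finish becomes 13.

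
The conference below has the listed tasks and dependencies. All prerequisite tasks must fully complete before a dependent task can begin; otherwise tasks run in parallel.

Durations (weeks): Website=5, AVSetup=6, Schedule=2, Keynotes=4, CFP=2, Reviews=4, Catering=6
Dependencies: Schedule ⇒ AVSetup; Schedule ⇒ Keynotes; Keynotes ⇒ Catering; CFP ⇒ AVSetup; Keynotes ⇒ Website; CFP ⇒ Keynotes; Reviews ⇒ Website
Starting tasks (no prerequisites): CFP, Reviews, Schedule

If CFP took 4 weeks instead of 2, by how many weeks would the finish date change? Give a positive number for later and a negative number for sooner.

The binding path is CFP→Keynotes→Catering = 2+4+6 = 12; finish at 12 weeks.
Since CFP is critical, the +2 change carries straight to that chain (now 14 weeks).
That remains the longest chain; total 14 weeks.
Change in finish: 14 − 12 = +2 weeks.

2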